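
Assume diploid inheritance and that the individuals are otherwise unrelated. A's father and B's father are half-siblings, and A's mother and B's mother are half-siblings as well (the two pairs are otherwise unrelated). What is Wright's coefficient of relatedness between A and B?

Independent pedigree routes through distinct common ancestors add.
A and B are related in two ways: half first cousins through their fathers (r = 1/16) and half first cousins through their mothers (r = 1/16).
r = 1/16 + 1/16 = 0.125.

0.125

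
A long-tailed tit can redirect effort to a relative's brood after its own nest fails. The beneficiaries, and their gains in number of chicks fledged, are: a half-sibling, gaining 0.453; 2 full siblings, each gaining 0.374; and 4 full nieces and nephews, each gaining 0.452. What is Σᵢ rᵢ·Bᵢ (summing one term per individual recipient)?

0.93925

r to a half-sibling = 1/4 (half-sibs share one parent — one path of length 2: r = (1/2)^2 = 1/4).
r to a full sibling = 0.5 (full sibs share both parents — two paths of length 2: r = 2·(1/2)^2 = 1/2).
r to a full niece or nephew = 0.25 (full aunt/uncle↔niece/nephew: two paths of length 3 through the shared grandparent pair: r = 2·(1/2)^3 = 1/4).
Summing one r·B term per recipient: 1·0.25·0.453 + 2·0.5·0.374 + 4·0.25·0.452 = 0.93925.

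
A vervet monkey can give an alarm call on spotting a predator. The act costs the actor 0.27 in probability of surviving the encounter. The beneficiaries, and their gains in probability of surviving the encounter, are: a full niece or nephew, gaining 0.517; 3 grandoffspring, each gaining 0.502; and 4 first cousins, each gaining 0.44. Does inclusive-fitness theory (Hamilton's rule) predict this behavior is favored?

Yes

Hamilton's rule: the trait is favored when the sum of r·B over every recipient exceeds the actor's cost C.
r to a full niece or nephew = 0.25 (full aunt/uncle↔niece/nephew: two paths of length 3 through the shared grandparent pair: r = 2·(1/2)^3 = 1/4).
r to a grandoffspring = 1/4 (two parent–offspring links: r = (1/2)^2 = 1/4).
r to a first cousin = 0.125 (first cousins share one grandparent pair — two paths of length 4: r = 2·(1/2)^4 = 1/8).
Summing one r·B term per recipient: 1·0.25·0.517 + 3·0.25·0.502 + 4·0.125·0.44 = 0.72575.
0.72575 > 0.27: the indirect benefit exceeds the cost.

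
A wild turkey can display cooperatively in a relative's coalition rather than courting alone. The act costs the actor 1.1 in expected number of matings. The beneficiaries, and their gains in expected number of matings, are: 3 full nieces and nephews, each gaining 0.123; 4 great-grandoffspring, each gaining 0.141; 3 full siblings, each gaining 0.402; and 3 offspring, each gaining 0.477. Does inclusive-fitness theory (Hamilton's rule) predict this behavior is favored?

Yes

Hamilton's rule: the trait is favored when the sum of r·B over every recipient exceeds the actor's cost C.
r to a full niece or nephew = 0.25 (full aunt/uncle↔niece/nephew: two paths of length 3 through the shared grandparent pair: r = 2·(1/2)^3 = 1/4).
r to a great-grandoffspring = 1/8 (three parent–offspring links: r = (1/2)^3 = 1/8).
r to a full sibling = 0.5 (full sibs share both parents — two paths of length 2: r = 2·(1/2)^2 = 1/2).
r to an offspring = 0.5 (one parent–offspring link: r = (1/2)^1 = 1/2).
Summing one r·B term per recipient: 3·0.25·0.123 + 4·0.125·0.141 + 3·0.5·0.402 + 3·0.5·0.477 = 1.48125.
1.48125 > 1.1: the indirect benefit exceeds the cost.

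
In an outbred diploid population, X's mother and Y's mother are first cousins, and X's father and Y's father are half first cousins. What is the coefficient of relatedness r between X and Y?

Independent pedigree routes through distinct common ancestors add.
X and Y are related in two ways: second cousins through their mothers (r = 1/32) and half second cousins through their fathers (r = 1/64).
r = 1/32 + 1/64 = 3/64 = 0.046875.

0.046875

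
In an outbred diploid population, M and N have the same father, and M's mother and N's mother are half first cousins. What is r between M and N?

0.265625

Independent pedigree routes through distinct common ancestors add.
M and N are related in two ways: half-sibs through their shared father (r = 1/4) and half second cousins through their mothers (r = 1/64).
r = 1/4 + 1/64 = 17/64 = 0.265625.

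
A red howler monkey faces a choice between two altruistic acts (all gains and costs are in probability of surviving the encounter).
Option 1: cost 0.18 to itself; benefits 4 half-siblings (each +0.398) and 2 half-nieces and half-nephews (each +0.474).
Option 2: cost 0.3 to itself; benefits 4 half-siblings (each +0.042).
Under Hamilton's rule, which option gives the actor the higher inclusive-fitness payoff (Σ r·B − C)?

Option 1

Option 1: r to a half-sibling = 0.25.
Option 1: r to a half-niece or half-nephew = 0.125.
Option 1: Σ r·B − C = (4·0.25·0.398 + 2·0.125·0.474) − 0.18 = 0.3365.
Option 2: r to a half-sibling = 0.25.
Option 2: Σ r·B − C = (4·0.25·0.042) − 0.3 = -0.258.
Option 1 has the higher net inclusive-fitness payoff.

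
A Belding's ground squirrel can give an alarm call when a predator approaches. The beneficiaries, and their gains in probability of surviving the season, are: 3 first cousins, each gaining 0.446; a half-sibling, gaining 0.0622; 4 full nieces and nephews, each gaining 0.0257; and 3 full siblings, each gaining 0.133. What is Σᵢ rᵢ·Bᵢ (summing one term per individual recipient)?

r to a first cousin = 1/8 (first cousins share one grandparent pair — two paths of length 4: r = 2·(1/2)^4 = 1/8).
r to a half-sibling = 1/4 (half-sibs share one parent — one path of length 2: r = (1/2)^2 = 1/4).
r to a full niece or nephew = 1/4 (full aunt/uncle↔niece/nephew: two paths of length 3 through the shared grandparent pair: r = 2·(1/2)^3 = 1/4).
r to a full sibling = 0.5 (full sibs share both parents — two paths of length 2: r = 2·(1/2)^2 = 1/2).
Summing one r·B term per recipient: 3·0.125·0.446 + 1·0.25·0.0622 + 4·0.25·0.0257 + 3·0.5·0.133 = 0.408.

0.408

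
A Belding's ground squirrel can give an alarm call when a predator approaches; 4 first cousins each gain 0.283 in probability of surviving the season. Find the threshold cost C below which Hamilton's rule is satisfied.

r to a first cousin = 1/8 (first cousins share one grandparent pair — two paths of length 4: r = 2·(1/2)^4 = 1/8).
Hamilton's rule: n·r·B > C, so the trait is favored while C < n·r·B = 4·0.125·0.283 = 0.1415.

0.1415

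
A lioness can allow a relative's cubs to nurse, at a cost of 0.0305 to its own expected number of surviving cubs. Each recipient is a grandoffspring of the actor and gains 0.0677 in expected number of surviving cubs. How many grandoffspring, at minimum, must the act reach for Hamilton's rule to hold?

2

r to a grandoffspring = 0.25 (two parent–offspring links: r = (1/2)^2 = 1/4).
Hamilton's rule: n·r·B > C  ⇒  n > C/(r·B) = 0.0305/(0.25·0.0677) = 1.802.
The smallest integer exceeding 1.802 is 2.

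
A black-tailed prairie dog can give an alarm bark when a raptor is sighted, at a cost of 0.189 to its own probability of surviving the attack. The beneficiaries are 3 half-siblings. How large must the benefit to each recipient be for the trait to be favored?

0.252

r to a half-sibling = 1/4 (half-sibs share one parent — one path of length 2: r = (1/2)^2 = 1/4).
Hamilton's rule with n recipients of equal r: n·r·B > C, so B > C/(n·r) = 0.189/(3·0.25) = 0.252.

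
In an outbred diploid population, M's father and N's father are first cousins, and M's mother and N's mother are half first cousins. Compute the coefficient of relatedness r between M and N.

With two independent routes of shared ancestry, r is the sum of the two contributions.
M and N are related in two ways: second cousins through their fathers (r = 1/32) and half second cousins through their mothers (r = 1/64).
r = 1/32 + 1/64 = 3/64 = 0.046875.

0.046875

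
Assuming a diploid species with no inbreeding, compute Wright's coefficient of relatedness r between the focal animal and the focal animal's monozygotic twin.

1

Each parent–offspring link contributes a factor of 1/2, and independent paths through distinct common ancestors add.
Monozygotic twins share every allele identical by descent: r = 1.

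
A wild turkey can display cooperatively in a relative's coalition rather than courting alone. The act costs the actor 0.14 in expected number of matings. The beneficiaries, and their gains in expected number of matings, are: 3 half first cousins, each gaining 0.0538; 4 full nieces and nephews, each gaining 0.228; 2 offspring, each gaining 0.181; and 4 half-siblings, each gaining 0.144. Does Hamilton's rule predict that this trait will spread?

Yes

Hamilton's rule: the trait is favored when the sum of r·B over every recipient exceeds the actor's cost C.
r to a half first cousin = 0.0625 (half first cousins share one grandparent — one path of length 4: r = (1/2)^4 = 1/16).
r to a full niece or nephew = 1/4 (full aunt/uncle↔niece/nephew: two paths of length 3 through the shared grandparent pair: r = 2·(1/2)^3 = 1/4).
r to an offspring = 1/2 (one parent–offspring link: r = (1/2)^1 = 1/2).
r to a half-sibling = 0.25 (half-sibs share one parent — one path of length 2: r = (1/2)^2 = 1/4).
Summing one r·B term per recipient: 3·0.0625·0.0538 + 4·0.25·0.228 + 2·0.5·0.181 + 4·0.25·0.144 = 0.5630875.
0.5630875 > 0.14: the indirect benefit exceeds the cost.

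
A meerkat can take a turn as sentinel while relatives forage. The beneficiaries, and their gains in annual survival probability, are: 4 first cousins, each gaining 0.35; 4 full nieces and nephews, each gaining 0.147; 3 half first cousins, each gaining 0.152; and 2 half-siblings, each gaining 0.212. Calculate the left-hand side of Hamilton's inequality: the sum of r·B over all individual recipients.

r to a first cousin = 1/8 (first cousins share one grandparent pair — two paths of length 4: r = 2·(1/2)^4 = 1/8).
r to a full niece or nephew = 0.25 (full aunt/uncle↔niece/nephew: two paths of length 3 through the shared grandparent pair: r = 2·(1/2)^3 = 1/4).
r to a half first cousin = 0.0625 (half first cousins share one grandparent — one path of length 4: r = (1/2)^4 = 1/16).
r to a half-sibling = 0.25 (half-sibs share one parent — one path of length 2: r = (1/2)^2 = 1/4).
Summing one r·B term per recipient: 4·0.125·0.35 + 4·0.25·0.147 + 3·0.0625·0.152 + 2·0.25·0.212 = 0.4565.

0.4565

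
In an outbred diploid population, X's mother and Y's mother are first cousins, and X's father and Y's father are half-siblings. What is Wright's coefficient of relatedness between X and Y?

0.09375

With two independent routes of shared ancestry, r is the sum of the two contributions.
X and Y are related in two ways: second cousins through their mothers (r = 1/32) and half first cousins through their fathers (r = 1/16).
r = 1/32 + 1/16 = 0.09375.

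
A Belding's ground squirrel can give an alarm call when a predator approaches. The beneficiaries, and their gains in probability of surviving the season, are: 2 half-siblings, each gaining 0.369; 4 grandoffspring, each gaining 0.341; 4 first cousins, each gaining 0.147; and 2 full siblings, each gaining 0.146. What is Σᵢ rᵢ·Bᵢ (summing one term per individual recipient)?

0.745

r to a half-sibling = 0.25 (half-sibs share one parent — one path of length 2: r = (1/2)^2 = 1/4).
r to a grandoffspring = 1/4 (two parent–offspring links: r = (1/2)^2 = 1/4).
r to a first cousin = 0.125 (first cousins share one grandparent pair — two paths of length 4: r = 2·(1/2)^4 = 1/8).
r to a full sibling = 1/2 (full sibs share both parents — two paths of length 2: r = 2·(1/2)^2 = 1/2).
Summing one r·B term per recipient: 2·0.25·0.369 + 4·0.25·0.341 + 4·0.125·0.147 + 2·0.5·0.146 = 0.745.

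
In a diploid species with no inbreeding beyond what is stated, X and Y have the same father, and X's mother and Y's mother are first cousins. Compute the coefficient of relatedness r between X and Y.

Relatedness sums over independent paths through distinct common ancestors.
X and Y are related in two ways: half-sibs through their shared father (r = 1/4) and second cousins through their mothers (r = 1/32).
r = 1/4 + 1/32 = 0.28125.

0.28125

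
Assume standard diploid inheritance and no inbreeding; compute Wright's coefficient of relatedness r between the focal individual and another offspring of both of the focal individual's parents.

0.5

Each parent–offspring link contributes a factor of 1/2, and independent paths through distinct common ancestors add.
Full sibs share both parents — two paths of length 2: r = 2·(1/2)^2 = 1/2.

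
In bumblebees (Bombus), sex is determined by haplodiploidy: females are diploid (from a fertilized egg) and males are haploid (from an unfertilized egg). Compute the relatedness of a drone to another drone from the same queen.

Haploid brothers each carry a random half of the queen's diploid genome, so on average they share half: r = 1/2.

0.5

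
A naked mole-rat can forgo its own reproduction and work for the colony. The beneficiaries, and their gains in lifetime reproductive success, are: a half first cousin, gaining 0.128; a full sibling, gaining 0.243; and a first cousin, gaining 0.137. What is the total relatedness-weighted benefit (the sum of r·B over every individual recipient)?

r to a half first cousin = 0.0625 (half first cousins share one grandparent — one path of length 4: r = (1/2)^4 = 1/16).
r to a full sibling = 1/2 (full sibs share both parents — two paths of length 2: r = 2·(1/2)^2 = 1/2).
r to a first cousin = 0.125 (first cousins share one grandparent pair — two paths of length 4: r = 2·(1/2)^4 = 1/8).
Summing one r·B term per recipient: 1·0.0625·0.128 + 1·0.5·0.243 + 1·0.125·0.137 = 0.146625.

0.146625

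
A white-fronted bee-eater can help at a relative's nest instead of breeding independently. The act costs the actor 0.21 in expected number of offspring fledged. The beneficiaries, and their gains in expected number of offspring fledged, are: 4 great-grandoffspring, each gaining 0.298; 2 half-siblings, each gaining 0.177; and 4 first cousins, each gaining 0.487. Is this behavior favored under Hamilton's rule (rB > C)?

Hamilton's rule: the trait is favored when the sum of r·B over every recipient exceeds the actor's cost C.
r to a great-grandoffspring = 0.125 (three parent–offspring links: r = (1/2)^3 = 1/8).
r to a half-sibling = 1/4 (half-sibs share one parent — one path of length 2: r = (1/2)^2 = 1/4).
r to a first cousin = 1/8 (first cousins share one grandparent pair — two paths of length 4: r = 2·(1/2)^4 = 1/8).
Summing one r·B term per recipient: 4·0.125·0.298 + 2·0.25·0.177 + 4·0.125·0.487 = 0.481.
0.481 > 0.21: the indirect benefit exceeds the cost.

Yes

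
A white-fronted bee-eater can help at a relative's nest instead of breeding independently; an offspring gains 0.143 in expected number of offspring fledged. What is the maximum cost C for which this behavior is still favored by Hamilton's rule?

0.0715

r to an offspring = 0.5 (one parent–offspring link: r = (1/2)^1 = 1/2).
Hamilton's rule: n·r·B > C, so the trait is favored while C < n·r·B = 1·0.5·0.143 = 0.0715.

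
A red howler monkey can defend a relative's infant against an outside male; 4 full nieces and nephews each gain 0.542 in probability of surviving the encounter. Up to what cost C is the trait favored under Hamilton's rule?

r to a full niece or nephew = 0.25 (full aunt/uncle↔niece/nephew: two paths of length 3 through the shared grandparent pair: r = 2·(1/2)^3 = 1/4).
Hamilton's rule: n·r·B > C, so the trait is favored while C < n·r·B = 4·0.25·0.542 = 0.542.

0.542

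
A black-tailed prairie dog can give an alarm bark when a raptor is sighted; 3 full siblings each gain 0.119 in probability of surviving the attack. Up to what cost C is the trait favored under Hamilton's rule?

r to a full sibling = 1/2 (full sibs share both parents — two paths of length 2: r = 2·(1/2)^2 = 1/2).
Hamilton's rule: n·r·B > C, so the trait is favored while C < n·r·B = 3·0.5·0.119 = 0.1785.

0.1785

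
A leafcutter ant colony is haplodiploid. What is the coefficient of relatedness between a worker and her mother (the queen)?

One meiotic link between diploid queen and diploid daughter: r = 1/2.

0.5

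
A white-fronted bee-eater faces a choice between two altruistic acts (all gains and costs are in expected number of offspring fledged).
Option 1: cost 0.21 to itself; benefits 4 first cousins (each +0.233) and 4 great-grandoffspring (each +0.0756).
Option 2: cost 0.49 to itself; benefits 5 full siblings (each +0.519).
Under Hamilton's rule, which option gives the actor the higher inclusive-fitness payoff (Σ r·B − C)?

Option 2

Option 1: r to a first cousin = 0.125.
Option 1: r to a great-grandoffspring = 0.125.
Option 1: Σ r·B − C = (4·0.125·0.233 + 4·0.125·0.0756) − 0.21 = -0.0557.
Option 2: r to a full sibling = 0.5.
Option 2: Σ r·B − C = (5·0.5·0.519) − 0.49 = 0.8075.
Option 2 has the higher net inclusive-fitness payoff.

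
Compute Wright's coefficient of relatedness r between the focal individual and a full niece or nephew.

0.25

Full aunt/uncle↔niece/nephew: two paths of length 3 through the shared grandparent pair: r = 2·(1/2)^3 = 1/4.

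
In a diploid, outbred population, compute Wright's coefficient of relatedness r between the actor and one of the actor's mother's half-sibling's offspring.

Each parent–offspring link contributes a factor of 1/2, and independent paths through distinct common ancestors add.
Half first cousins share one grandparent — one path of length 4: r = (1/2)^4 = 1/16.

0.0625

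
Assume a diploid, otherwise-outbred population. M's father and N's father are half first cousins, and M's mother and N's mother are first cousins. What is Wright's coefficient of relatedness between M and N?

0.046875

With two independent routes of shared ancestry, r is the sum of the two contributions.
M and N are related in two ways: half second cousins through their fathers (r = 1/64) and second cousins through their mothers (r = 1/32).
r = 1/64 + 1/32 = 3/64 = 0.046875.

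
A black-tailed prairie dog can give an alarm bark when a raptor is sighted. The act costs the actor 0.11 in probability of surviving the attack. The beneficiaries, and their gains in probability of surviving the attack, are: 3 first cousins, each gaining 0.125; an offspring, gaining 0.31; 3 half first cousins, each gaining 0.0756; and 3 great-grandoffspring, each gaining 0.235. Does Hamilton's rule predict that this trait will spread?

Hamilton's rule: the trait is favored when the sum of r·B over every recipient exceeds the actor's cost C.
r to a first cousin = 1/8 (first cousins share one grandparent pair — two paths of length 4: r = 2·(1/2)^4 = 1/8).
r to an offspring = 1/2 (one parent–offspring link: r = (1/2)^1 = 1/2).
r to a half first cousin = 1/16 (half first cousins share one grandparent — one path of length 4: r = (1/2)^4 = 1/16).
r to a great-grandoffspring = 0.125 (three parent–offspring links: r = (1/2)^3 = 1/8).
Summing one r·B term per recipient: 3·0.125·0.125 + 1·0.5·0.31 + 3·0.0625·0.0756 + 3·0.125·0.235 = 0.304175.
0.304175 > 0.11: the indirect benefit exceeds the cost.

Yes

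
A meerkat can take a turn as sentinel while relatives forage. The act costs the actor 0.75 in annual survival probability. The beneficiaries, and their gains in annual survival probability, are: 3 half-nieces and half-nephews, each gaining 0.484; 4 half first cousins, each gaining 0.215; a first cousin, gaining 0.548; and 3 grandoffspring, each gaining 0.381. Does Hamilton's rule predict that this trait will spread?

No

Hamilton's rule: the trait is favored when the sum of r·B over every recipient exceeds the actor's cost C.
r to a half-niece or half-nephew = 1/8 (half-aunt/uncle↔niece/nephew: one path of length 3: r = (1/2)^3 = 1/8).
r to a half first cousin = 0.0625 (half first cousins share one grandparent — one path of length 4: r = (1/2)^4 = 1/16).
r to a first cousin = 0.125 (first cousins share one grandparent pair — two paths of length 4: r = 2·(1/2)^4 = 1/8).
r to a grandoffspring = 1/4 (two parent–offspring links: r = (1/2)^2 = 1/4).
Summing one r·B term per recipient: 3·0.125·0.484 + 4·0.0625·0.215 + 1·0.125·0.548 + 3·0.25·0.381 = 0.5895.
0.5895 < 0.75: the indirect benefit is less than the cost.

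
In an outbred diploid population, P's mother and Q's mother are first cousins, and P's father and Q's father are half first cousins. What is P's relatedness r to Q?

Relatedness sums over independent paths through distinct common ancestors.
P and Q are related in two ways: second cousins through their mothers (r = 1/32) and half second cousins through their fathers (r = 1/64).
r = 1/32 + 1/64 = 0.046875.

0.046875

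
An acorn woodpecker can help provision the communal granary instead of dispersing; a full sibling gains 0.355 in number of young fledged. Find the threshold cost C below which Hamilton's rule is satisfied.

0.1775

r to a full sibling = 0.5 (full sibs share both parents — two paths of length 2: r = 2·(1/2)^2 = 1/2).
Hamilton's rule: n·r·B > C, so the trait is favored while C < n·r·B = 1·0.5·0.355 = 0.1775.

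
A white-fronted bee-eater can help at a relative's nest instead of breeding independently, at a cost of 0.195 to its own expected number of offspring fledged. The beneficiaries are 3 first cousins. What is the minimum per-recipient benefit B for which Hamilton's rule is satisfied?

r to a first cousin = 1/8 (first cousins share one grandparent pair — two paths of length 4: r = 2·(1/2)^4 = 1/8).
Hamilton's rule with n recipients of equal r: n·r·B > C, so B > C/(n·r) = 0.195/(3·0.125) = 0.52.

0.52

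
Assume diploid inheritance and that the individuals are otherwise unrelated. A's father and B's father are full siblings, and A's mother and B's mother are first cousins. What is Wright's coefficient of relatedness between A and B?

0.15625

Wright's path rule: contributions from independent ancestry routes add.
A and B are related in two ways: first cousins through their fathers (r = 1/8) and second cousins through their mothers (r = 1/32).
r = 1/8 + 1/32 = 0.15625.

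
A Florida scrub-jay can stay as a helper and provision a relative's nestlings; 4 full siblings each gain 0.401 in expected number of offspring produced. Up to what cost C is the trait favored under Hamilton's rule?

r to a full sibling = 0.5 (full sibs share both parents — two paths of length 2: r = 2·(1/2)^2 = 1/2).
Hamilton's rule: n·r·B > C, so the trait is favored while C < n·r·B = 4·0.5·0.401 = 0.802.

0.802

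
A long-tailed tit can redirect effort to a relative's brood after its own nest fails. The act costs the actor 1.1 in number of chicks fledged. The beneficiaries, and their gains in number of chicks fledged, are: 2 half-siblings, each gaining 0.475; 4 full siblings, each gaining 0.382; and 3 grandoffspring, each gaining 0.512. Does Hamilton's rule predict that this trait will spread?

Yes

Hamilton's rule: the trait is favored when the sum of r·B over every recipient exceeds the actor's cost C.
r to a half-sibling = 0.25 (half-sibs share one parent — one path of length 2: r = (1/2)^2 = 1/4).
r to a full sibling = 0.5 (full sibs share both parents — two paths of length 2: r = 2·(1/2)^2 = 1/2).
r to a grandoffspring = 1/4 (two parent–offspring links: r = (1/2)^2 = 1/4).
Summing one r·B term per recipient: 2·0.25·0.475 + 4·0.5·0.382 + 3·0.25·0.512 = 1.3855.
1.3855 > 1.1: the indirect benefit exceeds the cost.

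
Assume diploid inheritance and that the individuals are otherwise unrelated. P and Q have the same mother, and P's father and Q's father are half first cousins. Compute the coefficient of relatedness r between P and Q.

Relatedness sums over independent paths through distinct common ancestors.
P and Q are related in two ways: half-sibs through their shared mother (r = 1/4) and half second cousins through their fathers (r = 1/64).
r = 1/4 + 1/64 = 17/64 = 0.265625.

0.265625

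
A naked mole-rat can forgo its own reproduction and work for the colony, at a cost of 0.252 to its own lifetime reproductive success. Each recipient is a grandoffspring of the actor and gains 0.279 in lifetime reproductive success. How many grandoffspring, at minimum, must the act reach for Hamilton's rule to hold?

4

r to a grandoffspring = 1/4 (two parent–offspring links: r = (1/2)^2 = 1/4).
Hamilton's rule: n·r·B > C  ⇒  n > C/(r·B) = 0.252/(0.25·0.279) = 3.613.
The smallest integer exceeding 3.613 is 4.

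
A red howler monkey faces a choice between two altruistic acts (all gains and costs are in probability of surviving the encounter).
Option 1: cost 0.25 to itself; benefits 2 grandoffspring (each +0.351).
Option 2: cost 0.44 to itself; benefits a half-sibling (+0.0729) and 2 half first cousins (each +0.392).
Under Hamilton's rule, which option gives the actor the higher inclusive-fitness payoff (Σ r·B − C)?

Option 1

Option 1: r to a grandoffspring = 0.25.
Option 1: Σ r·B − C = (2·0.25·0.351) − 0.25 = -0.0745.
Option 2: r to a half-sibling = 0.25.
Option 2: r to a half first cousin = 0.0625.
Option 2: Σ r·B − C = (1·0.25·0.0729 + 2·0.0625·0.392) − 0.44 = -0.372775.
Option 1 has the higher net inclusive-fitness payoff.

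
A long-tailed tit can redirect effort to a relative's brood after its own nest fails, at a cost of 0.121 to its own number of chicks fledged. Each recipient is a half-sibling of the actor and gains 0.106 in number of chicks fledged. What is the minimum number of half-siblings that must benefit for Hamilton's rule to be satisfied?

r to a half-sibling = 0.25 (half-sibs share one parent — one path of length 2: r = (1/2)^2 = 1/4).
Hamilton's rule: n·r·B > C  ⇒  n > C/(r·B) = 0.121/(0.25·0.106) = 4.566.
The smallest integer exceeding 4.566 is 5.

5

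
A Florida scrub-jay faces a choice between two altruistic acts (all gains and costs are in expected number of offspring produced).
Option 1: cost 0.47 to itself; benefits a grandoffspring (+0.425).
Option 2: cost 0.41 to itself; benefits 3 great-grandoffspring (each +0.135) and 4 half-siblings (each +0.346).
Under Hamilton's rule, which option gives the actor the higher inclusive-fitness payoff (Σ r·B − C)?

Option 1: r to a grandoffspring = 0.25.
Option 1: Σ r·B − C = (1·0.25·0.425) − 0.47 = -0.36375.
Option 2: r to a great-grandoffspring = 0.125.
Option 2: r to a half-sibling = 0.25.
Option 2: Σ r·B − C = (3·0.125·0.135 + 4·0.25·0.346) − 0.41 = -0.013375.
Option 2 has the higher net inclusive-fitness payoff.

Option 2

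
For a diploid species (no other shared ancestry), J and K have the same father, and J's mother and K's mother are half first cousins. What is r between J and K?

0.265625

Independent pedigree routes through distinct common ancestors add.
J and K are related in two ways: half-sibs through their shared father (r = 1/4) and half second cousins through their mothers (r = 1/64).
r = 1/4 + 1/64 = 0.265625.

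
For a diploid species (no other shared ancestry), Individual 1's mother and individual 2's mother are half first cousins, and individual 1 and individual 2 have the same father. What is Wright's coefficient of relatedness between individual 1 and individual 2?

Wright's path rule: contributions from independent ancestry routes add.
Individual 1 and individual 2 are related in two ways: half second cousins through their mothers (r = 1/64) and half-sibs through their shared father (r = 1/4).
r = 1/64 + 1/4 = 0.265625.

0.265625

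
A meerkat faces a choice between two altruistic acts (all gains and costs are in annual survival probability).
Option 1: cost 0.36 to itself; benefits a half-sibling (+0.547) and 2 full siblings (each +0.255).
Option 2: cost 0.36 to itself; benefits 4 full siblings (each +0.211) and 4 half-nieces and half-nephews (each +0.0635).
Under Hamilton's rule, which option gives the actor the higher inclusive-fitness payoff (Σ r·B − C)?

Option 1: r to a half-sibling = 0.25.
Option 1: r to a full sibling = 0.5.
Option 1: Σ r·B − C = (1·0.25·0.547 + 2·0.5·0.255) − 0.36 = 0.03175.
Option 2: r to a full sibling = 0.5.
Option 2: r to a half-niece or half-nephew = 0.125.
Option 2: Σ r·B − C = (4·0.5·0.211 + 4·0.125·0.0635) − 0.36 = 0.09375.
Option 2 has the higher net inclusive-fitness payoff.

Option 2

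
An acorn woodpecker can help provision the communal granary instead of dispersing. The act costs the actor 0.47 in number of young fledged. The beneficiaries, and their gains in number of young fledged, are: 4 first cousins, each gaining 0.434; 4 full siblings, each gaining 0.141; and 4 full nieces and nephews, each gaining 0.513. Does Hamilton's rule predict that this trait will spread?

Hamilton's rule: the trait is favored when the sum of r·B over every recipient exceeds the actor's cost C.
r to a first cousin = 1/8 (first cousins share one grandparent pair — two paths of length 4: r = 2·(1/2)^4 = 1/8).
r to a full sibling = 0.5 (full sibs share both parents — two paths of length 2: r = 2·(1/2)^2 = 1/2).
r to a full niece or nephew = 0.25 (full aunt/uncle↔niece/nephew: two paths of length 3 through the shared grandparent pair: r = 2·(1/2)^3 = 1/4).
Summing one r·B term per recipient: 4·0.125·0.434 + 4·0.5·0.141 + 4·0.25·0.513 = 1.012.
1.012 > 0.47: the indirect benefit exceeds the cost.

Yes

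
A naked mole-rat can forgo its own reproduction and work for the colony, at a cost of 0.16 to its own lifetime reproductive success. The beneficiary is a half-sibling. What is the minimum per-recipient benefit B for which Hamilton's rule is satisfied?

0.64

r to a half-sibling = 1/4 (half-sibs share one parent — one path of length 2: r = (1/2)^2 = 1/4).
Hamilton's rule with n recipients of equal r: n·r·B > C, so B > C/(n·r) = 0.16/(1·0.25) = 0.64.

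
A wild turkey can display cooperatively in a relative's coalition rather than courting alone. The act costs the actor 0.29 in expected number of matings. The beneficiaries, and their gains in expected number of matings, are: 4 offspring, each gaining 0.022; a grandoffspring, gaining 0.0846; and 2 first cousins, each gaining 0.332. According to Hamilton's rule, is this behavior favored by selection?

Hamilton's rule: the trait is favored when the sum of r·B over every recipient exceeds the actor's cost C.
r to an offspring = 1/2 (one parent–offspring link: r = (1/2)^1 = 1/2).
r to a grandoffspring = 0.25 (two parent–offspring links: r = (1/2)^2 = 1/4).
r to a first cousin = 1/8 (first cousins share one grandparent pair — two paths of length 4: r = 2·(1/2)^4 = 1/8).
Summing one r·B term per recipient: 4·0.5·0.022 + 1·0.25·0.0846 + 2·0.125·0.332 = 0.14815.
0.14815 < 0.29: the indirect benefit is less than the cost.

No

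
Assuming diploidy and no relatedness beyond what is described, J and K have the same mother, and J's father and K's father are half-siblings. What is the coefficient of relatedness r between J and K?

0.3125

Wright's path rule: contributions from independent ancestry routes add.
J and K are related in two ways: half-sibs through their shared mother (r = 1/4) and half first cousins through their fathers (r = 1/16).
r = 1/4 + 1/16 = 0.3125.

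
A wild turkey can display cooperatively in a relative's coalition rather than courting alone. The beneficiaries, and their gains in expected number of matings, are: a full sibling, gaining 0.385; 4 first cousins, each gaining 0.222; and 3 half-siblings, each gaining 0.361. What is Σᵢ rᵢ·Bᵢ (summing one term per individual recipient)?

0.57425

r to a full sibling = 1/2 (full sibs share both parents — two paths of length 2: r = 2·(1/2)^2 = 1/2).
r to a first cousin = 1/8 (first cousins share one grandparent pair — two paths of length 4: r = 2·(1/2)^4 = 1/8).
r to a half-sibling = 1/4 (half-sibs share one parent — one path of length 2: r = (1/2)^2 = 1/4).
Summing one r·B term per recipient: 1·0.5·0.385 + 4·0.125·0.222 + 3·0.25·0.361 = 0.57425.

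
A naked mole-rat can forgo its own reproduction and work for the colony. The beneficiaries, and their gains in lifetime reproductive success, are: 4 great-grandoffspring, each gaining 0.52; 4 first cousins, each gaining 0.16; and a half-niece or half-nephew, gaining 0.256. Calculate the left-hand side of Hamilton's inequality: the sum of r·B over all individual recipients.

r to a great-grandoffspring = 0.125 (three parent–offspring links: r = (1/2)^3 = 1/8).
r to a first cousin = 0.125 (first cousins share one grandparent pair — two paths of length 4: r = 2·(1/2)^4 = 1/8).
r to a half-niece or half-nephew = 0.125 (half-aunt/uncle↔niece/nephew: one path of length 3: r = (1/2)^3 = 1/8).
Summing one r·B term per recipient: 4·0.125·0.52 + 4·0.125·0.16 + 1·0.125·0.256 = 0.372.

0.372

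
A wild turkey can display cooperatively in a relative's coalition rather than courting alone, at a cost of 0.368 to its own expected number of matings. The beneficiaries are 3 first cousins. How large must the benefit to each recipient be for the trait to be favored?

r to a first cousin = 1/8 (first cousins share one grandparent pair — two paths of length 4: r = 2·(1/2)^4 = 1/8).
Hamilton's rule with n recipients of equal r: n·r·B > C, so B > C/(n·r) = 0.368/(3·0.125) = 0.9813.

0.9813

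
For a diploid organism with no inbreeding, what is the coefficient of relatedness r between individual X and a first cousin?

0.125

First cousins share one grandparent pair — two paths of length 4: r = 2·(1/2)^4 = 1/8.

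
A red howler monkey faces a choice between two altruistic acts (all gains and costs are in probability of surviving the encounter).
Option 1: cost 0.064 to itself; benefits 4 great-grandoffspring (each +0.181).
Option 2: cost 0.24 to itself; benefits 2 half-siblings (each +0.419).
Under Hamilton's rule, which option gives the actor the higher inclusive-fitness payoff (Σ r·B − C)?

Option 1

Option 1: r to a great-grandoffspring = 0.125.
Option 1: Σ r·B − C = (4·0.125·0.181) − 0.064 = 0.0265.
Option 2: r to a half-sibling = 0.25.
Option 2: Σ r·B − C = (2·0.25·0.419) − 0.24 = -0.0305.
Option 1 has the higher net inclusive-fitness payoff.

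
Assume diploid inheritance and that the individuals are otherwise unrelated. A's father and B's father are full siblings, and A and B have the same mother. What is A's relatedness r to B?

Wright's path rule: contributions from independent ancestry routes add.
A and B are related in two ways: first cousins through their fathers (r = 1/8) and half-sibs through their shared mother (r = 1/4).
r = 1/8 + 1/4 = 3/8 = 0.375.

0.375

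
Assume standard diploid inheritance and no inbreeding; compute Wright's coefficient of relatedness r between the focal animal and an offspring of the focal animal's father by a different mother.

0.25

Each parent–offspring link contributes a factor of 1/2, and independent paths through distinct common ancestors add.
Half-sibs share one parent — one path of length 2: r = (1/2)^2 = 1/4.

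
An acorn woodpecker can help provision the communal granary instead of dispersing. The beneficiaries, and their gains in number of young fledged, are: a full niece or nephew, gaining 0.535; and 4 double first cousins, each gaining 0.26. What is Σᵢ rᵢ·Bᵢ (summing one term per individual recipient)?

0.39375

r to a full niece or nephew = 0.25 (full aunt/uncle↔niece/nephew: two paths of length 3 through the shared grandparent pair: r = 2·(1/2)^3 = 1/4).
r to a double first cousin = 0.25 (double first cousins share both grandparent pairs — four paths of length 4: r = 4·(1/2)^4 = 1/4).
Summing one r·B term per recipient: 1·0.25·0.535 + 4·0.25·0.26 = 0.39375.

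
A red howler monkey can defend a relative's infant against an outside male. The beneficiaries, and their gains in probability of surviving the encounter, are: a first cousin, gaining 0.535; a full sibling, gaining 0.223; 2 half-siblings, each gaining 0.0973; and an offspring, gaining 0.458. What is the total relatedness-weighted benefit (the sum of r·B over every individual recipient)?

r to a first cousin = 1/8 (first cousins share one grandparent pair — two paths of length 4: r = 2·(1/2)^4 = 1/8).
r to a full sibling = 1/2 (full sibs share both parents — two paths of length 2: r = 2·(1/2)^2 = 1/2).
r to a half-sibling = 1/4 (half-sibs share one parent — one path of length 2: r = (1/2)^2 = 1/4).
r to an offspring = 1/2 (one parent–offspring link: r = (1/2)^1 = 1/2).
Summing one r·B term per recipient: 1·0.125·0.535 + 1·0.5·0.223 + 2·0.25·0.0973 + 1·0.5·0.458 = 0.456025.

0.456025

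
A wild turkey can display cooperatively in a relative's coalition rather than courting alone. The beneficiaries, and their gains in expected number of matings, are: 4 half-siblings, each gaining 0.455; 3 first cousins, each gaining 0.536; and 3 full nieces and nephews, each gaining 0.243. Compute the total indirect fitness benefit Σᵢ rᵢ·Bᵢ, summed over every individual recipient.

0.83825

r to a half-sibling = 0.25 (half-sibs share one parent — one path of length 2: r = (1/2)^2 = 1/4).
r to a first cousin = 0.125 (first cousins share one grandparent pair — two paths of length 4: r = 2·(1/2)^4 = 1/8).
r to a full niece or nephew = 0.25 (full aunt/uncle↔niece/nephew: two paths of length 3 through the shared grandparent pair: r = 2·(1/2)^3 = 1/4).
Summing one r·B term per recipient: 4·0.25·0.455 + 3·0.125·0.536 + 3·0.25·0.243 = 0.83825.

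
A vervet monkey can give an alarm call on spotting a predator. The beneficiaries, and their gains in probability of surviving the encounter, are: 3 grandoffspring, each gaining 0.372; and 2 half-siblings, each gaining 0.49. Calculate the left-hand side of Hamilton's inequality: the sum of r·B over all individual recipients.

r to a grandoffspring = 0.25 (two parent–offspring links: r = (1/2)^2 = 1/4).
r to a half-sibling = 1/4 (half-sibs share one parent — one path of length 2: r = (1/2)^2 = 1/4).
Summing one r·B term per recipient: 3·0.25·0.372 + 2·0.25·0.49 = 0.524.

0.524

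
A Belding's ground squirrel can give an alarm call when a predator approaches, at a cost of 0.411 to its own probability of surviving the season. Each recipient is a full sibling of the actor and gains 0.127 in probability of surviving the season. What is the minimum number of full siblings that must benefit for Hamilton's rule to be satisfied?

r to a full sibling = 0.5 (full sibs share both parents — two paths of length 2: r = 2·(1/2)^2 = 1/2).
Hamilton's rule: n·r·B > C  ⇒  n > C/(r·B) = 0.411/(0.5·0.127) = 6.472.
The smallest integer exceeding 6.472 is 7.

7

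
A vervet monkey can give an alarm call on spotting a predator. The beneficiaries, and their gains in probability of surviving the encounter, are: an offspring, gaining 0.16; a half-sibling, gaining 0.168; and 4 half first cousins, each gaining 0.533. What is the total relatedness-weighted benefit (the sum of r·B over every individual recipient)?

r to an offspring = 1/2 (one parent–offspring link: r = (1/2)^1 = 1/2).
r to a half-sibling = 1/4 (half-sibs share one parent — one path of length 2: r = (1/2)^2 = 1/4).
r to a half first cousin = 1/16 (half first cousins share one grandparent — one path of length 4: r = (1/2)^4 = 1/16).
Summing one r·B term per recipient: 1·0.5·0.16 + 1·0.25·0.168 + 4·0.0625·0.533 = 0.25525.

0.25525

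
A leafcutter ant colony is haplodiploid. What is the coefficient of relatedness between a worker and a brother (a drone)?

0.25

Her haploid brother carries none of their father's genes and a random half of their mother's genome; that half matches the maternal half of her own genome with probability 1/2: r = 1/2 · 1/2 = 1/4.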